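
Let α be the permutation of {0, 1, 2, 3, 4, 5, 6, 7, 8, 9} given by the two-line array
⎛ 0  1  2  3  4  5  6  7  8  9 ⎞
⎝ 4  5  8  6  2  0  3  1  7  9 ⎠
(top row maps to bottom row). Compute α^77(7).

Tracing 7 → 1 → … returns to 7 after 7 steps, so 7 lies in a 7-cycle (0 4 2 8 7 1 5).
Powers repeat with period 7 on this cycle, and 77 mod 7 = 0, so α^77(7) = α^0(7).
So α^77(7) = 7.

7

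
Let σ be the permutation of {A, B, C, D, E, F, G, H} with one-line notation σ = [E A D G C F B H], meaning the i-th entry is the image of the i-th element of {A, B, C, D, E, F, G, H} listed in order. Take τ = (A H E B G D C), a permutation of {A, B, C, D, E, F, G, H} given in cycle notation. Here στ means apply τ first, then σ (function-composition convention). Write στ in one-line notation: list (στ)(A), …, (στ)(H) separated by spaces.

(στ)(x) = σ(τ(x)). Computing each image: σ(τ(A)) = σ(H) = H, σ(τ(B)) = σ(G) = B, σ(τ(C)) = σ(A) = E, σ(τ(D)) = σ(C) = D, σ(τ(E)) = σ(B) = A, σ(τ(F)) = σ(F) = F, σ(τ(G)) = σ(D) = G, σ(τ(H)) = σ(E) = C.
Hence στ = [H B E D A F G C].

H B E D A F G C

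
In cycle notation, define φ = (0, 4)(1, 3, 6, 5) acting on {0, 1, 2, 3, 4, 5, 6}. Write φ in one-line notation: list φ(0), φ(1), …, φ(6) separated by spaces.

Image by image: 0↦4, 1↦3, 2↦2, 3↦6, 4↦0, 5↦1, 6↦5.
So the one-line form is 4 3 2 6 0 1 5.

4 3 2 6 0 1 5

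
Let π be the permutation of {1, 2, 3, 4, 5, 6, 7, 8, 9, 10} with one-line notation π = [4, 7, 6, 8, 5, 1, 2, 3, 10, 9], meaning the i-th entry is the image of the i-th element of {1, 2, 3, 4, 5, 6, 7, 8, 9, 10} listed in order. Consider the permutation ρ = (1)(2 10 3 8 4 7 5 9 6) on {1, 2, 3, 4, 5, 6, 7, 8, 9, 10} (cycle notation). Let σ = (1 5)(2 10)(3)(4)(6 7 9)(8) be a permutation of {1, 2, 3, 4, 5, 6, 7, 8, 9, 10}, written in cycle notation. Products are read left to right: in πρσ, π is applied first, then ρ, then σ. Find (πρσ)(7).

Chase 7: π(7) = 2; ρ(2) = 10; σ(10) = 2. Hence (πρσ)(7) = 2.

2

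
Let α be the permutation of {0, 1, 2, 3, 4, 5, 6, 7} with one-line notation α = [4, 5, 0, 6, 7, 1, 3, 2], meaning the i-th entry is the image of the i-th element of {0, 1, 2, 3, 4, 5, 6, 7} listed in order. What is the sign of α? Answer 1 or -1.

In disjoint-cycle form the cycle lengths are 4, 2, 2.
A cycle of length ℓ contributes ℓ−1 transpositions, so α is a product of 3 + 1 + 1 = 5 transpositions — odd.

-1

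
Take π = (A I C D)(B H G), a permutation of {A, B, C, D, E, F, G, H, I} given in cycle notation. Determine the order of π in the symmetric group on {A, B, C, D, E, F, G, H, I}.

12

The cycle type of π is (4, 3, 1, 1).
Since disjoint cycles commute, ord(π) = lcm(4, 3) = 12.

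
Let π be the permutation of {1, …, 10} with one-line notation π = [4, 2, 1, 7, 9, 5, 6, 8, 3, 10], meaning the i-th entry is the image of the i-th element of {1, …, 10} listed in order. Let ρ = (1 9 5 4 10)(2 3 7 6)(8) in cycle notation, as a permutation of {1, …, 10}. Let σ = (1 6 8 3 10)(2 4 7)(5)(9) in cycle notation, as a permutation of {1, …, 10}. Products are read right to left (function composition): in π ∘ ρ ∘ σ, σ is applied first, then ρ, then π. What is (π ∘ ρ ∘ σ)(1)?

Apply the permutations in order: σ(1) = 6, then ρ(6) = 2, then π(2) = 2. So (π ∘ ρ ∘ σ)(1) = 2.

2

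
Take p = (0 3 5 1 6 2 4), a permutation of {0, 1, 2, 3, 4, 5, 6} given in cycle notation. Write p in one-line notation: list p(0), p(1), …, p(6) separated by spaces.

3 6 4 5 0 1 2

Image by image: 0→3, 1→6, 2→4, 3→5, 4→0, 5→1, 6→2.
So the one-line form is 3 6 4 5 0 1 2.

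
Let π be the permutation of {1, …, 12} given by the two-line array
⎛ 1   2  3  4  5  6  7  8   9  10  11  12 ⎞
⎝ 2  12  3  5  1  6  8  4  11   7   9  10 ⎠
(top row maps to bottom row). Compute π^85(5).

7

Tracing 5 → 1 → … returns to 5 after 8 steps, so 5 lies in an 8-cycle (1, 2, 12, 10, 7, 8, 4, 5).
On an 8-cycle, π^8 is the identity, so π^85 = π^5 there (85 ≡ 5 mod 8).
Advancing 5 steps from 5: 5 → 1 → 2 → 12 → 10 → 7.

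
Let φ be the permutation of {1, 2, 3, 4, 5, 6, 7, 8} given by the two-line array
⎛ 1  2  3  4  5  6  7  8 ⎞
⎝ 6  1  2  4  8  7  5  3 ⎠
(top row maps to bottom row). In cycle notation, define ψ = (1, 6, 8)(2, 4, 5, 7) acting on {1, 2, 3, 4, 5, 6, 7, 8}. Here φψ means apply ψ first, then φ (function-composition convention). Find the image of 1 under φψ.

7

ψ(1) = 6, then φ(6) = 7; composing gives (φψ)(1) = 7.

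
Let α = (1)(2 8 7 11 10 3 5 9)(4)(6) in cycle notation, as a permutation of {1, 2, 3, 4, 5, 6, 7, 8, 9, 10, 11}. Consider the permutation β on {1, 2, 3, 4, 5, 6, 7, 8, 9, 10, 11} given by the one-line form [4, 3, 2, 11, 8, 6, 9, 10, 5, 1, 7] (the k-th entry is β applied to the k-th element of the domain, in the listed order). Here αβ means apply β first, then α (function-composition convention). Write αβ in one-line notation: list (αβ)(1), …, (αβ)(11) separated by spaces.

(αβ)(x) = α(β(x)). Computing each image: α(β(1)) = α(4) = 4, α(β(2)) = α(3) = 5, α(β(3)) = α(2) = 8, α(β(4)) = α(11) = 10, α(β(5)) = α(8) = 7, α(β(6)) = α(6) = 6, α(β(7)) = α(9) = 2, α(β(8)) = α(10) = 3, α(β(9)) = α(5) = 9, α(β(10)) = α(1) = 1, α(β(11)) = α(7) = 11.
Hence αβ = [4 5 8 10 7 6 2 3 9 1 11].

4 5 8 10 7 6 2 3 9 1 11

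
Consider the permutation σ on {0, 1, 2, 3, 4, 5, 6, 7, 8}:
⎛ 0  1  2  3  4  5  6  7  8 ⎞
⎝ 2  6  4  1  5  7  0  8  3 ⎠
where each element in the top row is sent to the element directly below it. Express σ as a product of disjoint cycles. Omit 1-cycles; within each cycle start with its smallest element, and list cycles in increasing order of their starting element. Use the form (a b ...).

From 0: 0 → 2 → 4 → 5 → 7 → 8 → 3 → 1 → 6 → 0, closing the cycle (0 2 4 5 7 8 3 1 6).
Repeating from the next unused element and collecting all non-trivial cycles gives (0 2 4 5 7 8 3 1 6).

(0 2 4 5 7 8 3 1 6)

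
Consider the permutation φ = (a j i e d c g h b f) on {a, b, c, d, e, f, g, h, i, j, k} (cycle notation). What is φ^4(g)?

a

g lies in the 10-cycle (a j i e d c g h b f).
Stepping 4 places around the cycle: g → h → b → f → a.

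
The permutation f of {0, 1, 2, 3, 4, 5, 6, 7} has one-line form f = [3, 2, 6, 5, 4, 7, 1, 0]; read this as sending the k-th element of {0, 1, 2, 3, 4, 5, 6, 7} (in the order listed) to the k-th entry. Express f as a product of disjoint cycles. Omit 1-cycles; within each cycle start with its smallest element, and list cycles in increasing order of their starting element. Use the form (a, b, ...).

(0, 3, 5, 7)(1, 2, 6)

Iterating f from 0 gives 0 → 3 → 5 → 7 → 0; that is the 4-cycle (0, 3, 5, 7).
Continuing from each remaining unvisited element yields (0, 3, 5, 7)(1, 2, 6).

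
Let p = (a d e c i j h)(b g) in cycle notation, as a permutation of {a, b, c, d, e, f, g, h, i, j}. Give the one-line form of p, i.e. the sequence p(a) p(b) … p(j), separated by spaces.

d g i e c f b a j h

Each element maps to the next entry in its cycle (wrapping to the front): a→d, b→g, c→i, d→e, e→c, f→f, g→b, h→a, i→j, j→h.
So the one-line form is d g i e c f b a j h.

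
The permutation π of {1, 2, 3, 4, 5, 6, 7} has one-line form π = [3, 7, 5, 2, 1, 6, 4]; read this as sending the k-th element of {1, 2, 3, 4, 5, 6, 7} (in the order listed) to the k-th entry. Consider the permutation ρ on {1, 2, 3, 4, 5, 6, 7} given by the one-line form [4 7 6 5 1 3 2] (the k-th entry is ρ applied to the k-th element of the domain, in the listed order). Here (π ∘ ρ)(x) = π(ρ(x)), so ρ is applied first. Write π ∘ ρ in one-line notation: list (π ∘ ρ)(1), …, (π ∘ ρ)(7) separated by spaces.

2 4 6 1 3 5 7

Chase each element through ρ then π: 1 → 4 → 2; 2 → 7 → 4; 3 → 6 → 6; 4 → 5 → 1; 5 → 1 → 3; 6 → 3 → 5; 7 → 2 → 7.
So π ∘ ρ in one-line form is 2 4 6 1 3 5 7.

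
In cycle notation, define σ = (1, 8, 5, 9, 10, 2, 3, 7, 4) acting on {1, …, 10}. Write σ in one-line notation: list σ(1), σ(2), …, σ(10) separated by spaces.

Image by image: 1→8, 2→3, 3→7, 4→1, 5→9, 6→6, 7→4, 8→5, 9→10, 10→2.
So the one-line form is 8 3 7 1 9 6 4 5 10 2.

8 3 7 1 9 6 4 5 10 2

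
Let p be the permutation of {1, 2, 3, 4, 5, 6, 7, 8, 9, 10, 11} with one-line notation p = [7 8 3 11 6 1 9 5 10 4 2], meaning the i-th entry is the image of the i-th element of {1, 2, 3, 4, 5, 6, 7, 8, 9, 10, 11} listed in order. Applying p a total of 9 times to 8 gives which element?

Tracing 8 → 5 → … returns to 8 after 10 steps, so 8 lies in a 10-cycle (1 7 9 10 4 11 2 8 5 6).
Advancing 9 steps from 8: 8 → 5 → 6 → 1 → 7 → 9 → 10 → 4 → 11 → 2.

2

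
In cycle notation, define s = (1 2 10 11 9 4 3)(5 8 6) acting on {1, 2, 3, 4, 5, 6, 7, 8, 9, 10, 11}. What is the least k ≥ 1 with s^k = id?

21

The disjoint cycles have lengths 7, 3, 1.
Since disjoint cycles commute, ord(s) = lcm(7, 3) = 21.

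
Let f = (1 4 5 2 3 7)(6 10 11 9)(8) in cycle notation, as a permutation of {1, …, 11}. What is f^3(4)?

3

4 lies in the 6-cycle (1 4 5 2 3 7).
Stepping 3 places around the cycle: 4 → 5 → 2 → 3.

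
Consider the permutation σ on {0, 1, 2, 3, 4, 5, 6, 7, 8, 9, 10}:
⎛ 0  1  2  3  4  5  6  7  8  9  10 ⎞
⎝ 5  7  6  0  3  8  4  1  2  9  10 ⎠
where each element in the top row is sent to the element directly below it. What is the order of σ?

Writing σ as disjoint cycles, the cycle lengths are 7, 2, 1, 1.
The order of σ is the least common multiple of its cycle lengths: lcm(7, 2) = 14.

14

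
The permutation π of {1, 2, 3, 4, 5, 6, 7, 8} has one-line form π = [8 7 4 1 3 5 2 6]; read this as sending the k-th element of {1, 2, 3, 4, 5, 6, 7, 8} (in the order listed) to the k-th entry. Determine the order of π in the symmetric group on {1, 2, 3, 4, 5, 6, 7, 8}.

6

Decomposing into disjoint cycles gives cycle lengths 6, 2.
The order is lcm(6, 2) = 6.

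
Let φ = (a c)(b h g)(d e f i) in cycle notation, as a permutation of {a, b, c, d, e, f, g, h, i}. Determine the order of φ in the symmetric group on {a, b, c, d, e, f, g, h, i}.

The disjoint cycles have lengths 4, 3, 2.
The order is lcm(4, 3, 2) = 12.

12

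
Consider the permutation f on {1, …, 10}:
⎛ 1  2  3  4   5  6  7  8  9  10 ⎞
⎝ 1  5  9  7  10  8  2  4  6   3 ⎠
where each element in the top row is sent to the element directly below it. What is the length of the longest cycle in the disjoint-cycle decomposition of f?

9

Decomposing into disjoint cycles gives (2, 5, 10, 3, 9, 6, 8, 4, 7); the longest has length 9.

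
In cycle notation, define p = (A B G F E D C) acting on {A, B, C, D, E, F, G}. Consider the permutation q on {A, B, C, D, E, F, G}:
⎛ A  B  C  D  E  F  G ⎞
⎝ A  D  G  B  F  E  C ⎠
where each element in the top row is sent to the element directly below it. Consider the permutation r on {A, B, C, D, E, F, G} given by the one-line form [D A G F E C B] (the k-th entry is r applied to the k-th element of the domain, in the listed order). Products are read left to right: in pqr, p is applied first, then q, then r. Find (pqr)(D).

B

(pqr)(D) = r(q(p(D))). p(D) = C, then q(C) = G, then r(G) = B, so the result is B.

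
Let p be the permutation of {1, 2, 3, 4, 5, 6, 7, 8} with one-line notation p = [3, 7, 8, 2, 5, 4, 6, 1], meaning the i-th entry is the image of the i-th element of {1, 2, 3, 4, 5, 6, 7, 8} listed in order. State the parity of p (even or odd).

odd

In disjoint-cycle form the cycle lengths are 4, 3, 1.
A cycle of length ℓ contributes ℓ−1 transpositions, so p is a product of 3 + 2 = 5 transpositions — odd.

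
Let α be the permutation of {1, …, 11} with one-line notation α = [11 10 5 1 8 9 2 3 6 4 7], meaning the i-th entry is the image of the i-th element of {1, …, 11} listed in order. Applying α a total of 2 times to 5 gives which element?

3

Tracing 5 → 8 → … returns to 5 after 3 steps, so 5 lies in a 3-cycle (3 5 8).
Advancing 2 steps from 5: 5 → 8 → 3.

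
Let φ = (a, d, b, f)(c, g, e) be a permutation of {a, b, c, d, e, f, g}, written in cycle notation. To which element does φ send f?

f appears in (a, d, b, f); the next entry (wrapping around) is a.

a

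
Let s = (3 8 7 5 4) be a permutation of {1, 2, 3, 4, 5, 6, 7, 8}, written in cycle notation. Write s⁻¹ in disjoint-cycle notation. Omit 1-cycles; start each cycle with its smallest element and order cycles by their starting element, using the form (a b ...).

(3 4 5 7 8)

Inverting a permutation written in cycle notation just reverses the order within every cycle.
After reversing and putting each cycle's least element first, s⁻¹ = (3 4 5 7 8).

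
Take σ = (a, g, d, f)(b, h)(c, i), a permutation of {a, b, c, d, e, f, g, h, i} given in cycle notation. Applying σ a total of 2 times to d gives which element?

a

d lies in the 4-cycle (a, g, d, f).
Advancing 2 steps from d: d → f → a.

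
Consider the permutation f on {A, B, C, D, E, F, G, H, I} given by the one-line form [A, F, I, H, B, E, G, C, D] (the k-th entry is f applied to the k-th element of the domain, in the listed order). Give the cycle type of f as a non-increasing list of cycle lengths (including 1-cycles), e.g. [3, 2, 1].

The disjoint cycles are (A)(B, F, E)(C, I, D, H)(G), with lengths 4, 3, 1, 1 in non-increasing order.

[4, 3, 1, 1]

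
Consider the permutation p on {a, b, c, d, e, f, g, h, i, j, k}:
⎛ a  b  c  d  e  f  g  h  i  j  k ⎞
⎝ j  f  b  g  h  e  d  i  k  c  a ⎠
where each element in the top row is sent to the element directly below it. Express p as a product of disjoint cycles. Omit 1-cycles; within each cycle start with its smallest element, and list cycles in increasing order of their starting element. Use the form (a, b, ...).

Iterating p from a gives a → j → c → b → f → e → h → i → k → a; that is the 9-cycle (a, j, c, b, f, e, h, i, k).
Continuing from each remaining unvisited element yields (a, j, c, b, f, e, h, i, k)(d, g).

(a, j, c, b, f, e, h, i, k)(d, g)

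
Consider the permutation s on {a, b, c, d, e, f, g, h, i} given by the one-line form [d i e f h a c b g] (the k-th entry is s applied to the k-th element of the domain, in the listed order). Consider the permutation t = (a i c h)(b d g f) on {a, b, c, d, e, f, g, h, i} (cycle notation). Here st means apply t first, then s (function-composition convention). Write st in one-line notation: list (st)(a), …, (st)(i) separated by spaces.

Chase each element through t then s: a → i → g; b → d → f; c → h → b; d → g → c; e → e → h; f → b → i; g → f → a; h → a → d; i → c → e.
Collecting the images, st = [g f b c h i a d e].

g f b c h i a d e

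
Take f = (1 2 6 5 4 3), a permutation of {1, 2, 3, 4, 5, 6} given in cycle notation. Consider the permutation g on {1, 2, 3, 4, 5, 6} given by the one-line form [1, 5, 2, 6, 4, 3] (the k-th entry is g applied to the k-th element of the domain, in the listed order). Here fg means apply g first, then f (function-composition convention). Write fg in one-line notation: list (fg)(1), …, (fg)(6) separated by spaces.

For each element, apply g then f: 1 → 1 → 2; 2 → 5 → 4; 3 → 2 → 6; 4 → 6 → 5; 5 → 4 → 3; 6 → 3 → 1.
Collecting the images, fg = [2 4 6 5 3 1].

2 4 6 5 3 1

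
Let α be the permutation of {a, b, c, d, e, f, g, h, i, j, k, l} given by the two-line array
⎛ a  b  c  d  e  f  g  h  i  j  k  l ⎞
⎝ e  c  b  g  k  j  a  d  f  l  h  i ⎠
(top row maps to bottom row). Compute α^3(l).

Tracing l → i → … returns to l after 4 steps, so l lies in a 4-cycle (f j l i).
Stepping 3 places around the cycle: l → i → f → j.

j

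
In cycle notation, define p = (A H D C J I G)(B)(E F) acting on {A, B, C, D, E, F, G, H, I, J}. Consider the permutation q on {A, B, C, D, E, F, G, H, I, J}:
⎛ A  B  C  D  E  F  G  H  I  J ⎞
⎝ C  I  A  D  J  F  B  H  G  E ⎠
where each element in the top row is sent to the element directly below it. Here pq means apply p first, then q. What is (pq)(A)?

(pq)(A) = q(p(A)). p(A) = H, then q(H) = H. So (pq)(A) = H.

H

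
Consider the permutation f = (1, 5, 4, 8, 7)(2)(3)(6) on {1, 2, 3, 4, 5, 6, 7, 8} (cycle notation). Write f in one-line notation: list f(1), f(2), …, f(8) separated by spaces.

5 2 3 8 4 6 1 7

Image by image: 1→5, 2→2, 3→3, 4→8, 5→4, 6→6, 7→1, 8→7.
So the one-line form is 5 2 3 8 4 6 1 7.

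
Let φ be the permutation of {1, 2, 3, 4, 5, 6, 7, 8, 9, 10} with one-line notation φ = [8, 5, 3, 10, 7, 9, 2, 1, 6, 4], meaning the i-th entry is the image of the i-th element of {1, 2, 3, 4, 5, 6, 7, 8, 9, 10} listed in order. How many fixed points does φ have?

1

The fixed points (elements with φ(x) = x) are {3}, so there is 1.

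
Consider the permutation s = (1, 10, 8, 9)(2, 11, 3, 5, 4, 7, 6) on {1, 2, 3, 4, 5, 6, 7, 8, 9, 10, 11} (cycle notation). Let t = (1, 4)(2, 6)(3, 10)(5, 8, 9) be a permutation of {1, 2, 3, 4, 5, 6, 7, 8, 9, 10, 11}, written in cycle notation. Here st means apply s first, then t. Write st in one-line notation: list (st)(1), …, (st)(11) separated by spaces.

(st)(x) = t(s(x)). Computing each image: t(s(1)) = t(10) = 3, t(s(2)) = t(11) = 11, t(s(3)) = t(5) = 8, t(s(4)) = t(7) = 7, t(s(5)) = t(4) = 1, t(s(6)) = t(2) = 6, t(s(7)) = t(6) = 2, t(s(8)) = t(9) = 5, t(s(9)) = t(1) = 4, t(s(10)) = t(8) = 9, t(s(11)) = t(3) = 10.
Hence st = [3 11 8 7 1 6 2 5 4 9 10].

3 11 8 7 1 6 2 5 4 9 10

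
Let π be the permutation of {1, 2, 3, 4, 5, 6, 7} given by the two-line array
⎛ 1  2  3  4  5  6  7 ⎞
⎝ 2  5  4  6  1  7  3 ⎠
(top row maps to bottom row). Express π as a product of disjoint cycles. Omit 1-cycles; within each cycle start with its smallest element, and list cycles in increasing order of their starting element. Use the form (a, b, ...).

(1, 2, 5)(3, 4, 6, 7)

From 1: 1 → 2 → 5 → 1, closing the cycle (1, 2, 5).
Continuing from each remaining unvisited element yields (1, 2, 5)(3, 4, 6, 7).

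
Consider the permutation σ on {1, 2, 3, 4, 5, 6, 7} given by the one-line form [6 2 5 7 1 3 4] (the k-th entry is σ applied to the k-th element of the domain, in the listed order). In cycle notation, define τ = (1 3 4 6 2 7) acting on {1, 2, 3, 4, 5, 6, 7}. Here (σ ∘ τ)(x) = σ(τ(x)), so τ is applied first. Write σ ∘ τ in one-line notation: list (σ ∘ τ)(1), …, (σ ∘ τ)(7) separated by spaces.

(σ ∘ τ)(x) = σ(τ(x)). Computing each image: σ(τ(1)) = σ(3) = 5, σ(τ(2)) = σ(7) = 4, σ(τ(3)) = σ(4) = 7, σ(τ(4)) = σ(6) = 3, σ(τ(5)) = σ(5) = 1, σ(τ(6)) = σ(2) = 2, σ(τ(7)) = σ(1) = 6.
Hence σ ∘ τ = [5 4 7 3 1 2 6].

5 4 7 3 1 2 6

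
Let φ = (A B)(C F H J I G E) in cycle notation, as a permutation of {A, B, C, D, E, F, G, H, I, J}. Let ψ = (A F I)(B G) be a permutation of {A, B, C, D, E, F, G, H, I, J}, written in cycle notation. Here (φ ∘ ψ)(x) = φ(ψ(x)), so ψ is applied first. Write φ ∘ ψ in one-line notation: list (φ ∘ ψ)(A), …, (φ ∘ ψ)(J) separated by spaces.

H E F D C G A J B I

Chase each element through ψ then φ: A → F → H; B → G → E; C → C → F; D → D → D; E → E → C; F → I → G; G → B → A; H → H → J; I → A → B; J → J → I.
Collecting the images, φ ∘ ψ = [H E F D C G A J B I].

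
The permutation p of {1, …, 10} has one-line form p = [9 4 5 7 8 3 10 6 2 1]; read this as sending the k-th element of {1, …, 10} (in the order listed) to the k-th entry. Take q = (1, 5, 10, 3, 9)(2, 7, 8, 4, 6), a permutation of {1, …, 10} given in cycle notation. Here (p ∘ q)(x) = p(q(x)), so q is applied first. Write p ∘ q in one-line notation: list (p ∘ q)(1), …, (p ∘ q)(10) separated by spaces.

8 10 2 3 1 4 6 7 9 5

Chase each element through q then p: 1 → 5 → 8; 2 → 7 → 10; 3 → 9 → 2; 4 → 6 → 3; 5 → 10 → 1; 6 → 2 → 4; 7 → 8 → 6; 8 → 4 → 7; 9 → 1 → 9; 10 → 3 → 5.
Collecting the images, p ∘ q = [8 10 2 3 1 4 6 7 9 5].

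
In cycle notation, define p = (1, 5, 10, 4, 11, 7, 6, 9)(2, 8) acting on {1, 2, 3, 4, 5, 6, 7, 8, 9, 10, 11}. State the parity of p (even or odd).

even

The cycle lengths are 8, 2, 1.
A cycle of length ℓ contributes ℓ−1 transpositions, so p is a product of 7 + 1 = 8 transpositions — even.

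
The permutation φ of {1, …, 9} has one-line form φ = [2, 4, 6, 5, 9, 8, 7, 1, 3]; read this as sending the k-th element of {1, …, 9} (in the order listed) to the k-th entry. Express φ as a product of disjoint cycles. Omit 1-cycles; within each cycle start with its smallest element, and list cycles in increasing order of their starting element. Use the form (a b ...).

Start at 1 and follow images: 1 → 2 → 4 → 5 → 9 → 3 → 6 → 8 → 1, giving the cycle (1 2 4 5 9 3 6 8).
Repeating from the next unused element and collecting all non-trivial cycles gives (1 2 4 5 9 3 6 8).

(1 2 4 5 9 3 6 8)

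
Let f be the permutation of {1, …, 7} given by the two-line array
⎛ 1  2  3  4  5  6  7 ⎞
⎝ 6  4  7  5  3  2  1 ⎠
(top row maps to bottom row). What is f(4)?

The entry below 4 in the array is 5, so f(4) = 5.

5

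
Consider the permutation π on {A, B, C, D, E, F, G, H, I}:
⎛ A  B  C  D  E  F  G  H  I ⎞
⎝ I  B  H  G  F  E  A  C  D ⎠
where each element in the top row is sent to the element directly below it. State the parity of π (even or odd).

odd

In disjoint-cycle form the cycle lengths are 4, 2, 2, 1.
A cycle is odd iff its length is even; π has 3 even-length cycles, so sgn(π) = (−1)^3 and π is odd.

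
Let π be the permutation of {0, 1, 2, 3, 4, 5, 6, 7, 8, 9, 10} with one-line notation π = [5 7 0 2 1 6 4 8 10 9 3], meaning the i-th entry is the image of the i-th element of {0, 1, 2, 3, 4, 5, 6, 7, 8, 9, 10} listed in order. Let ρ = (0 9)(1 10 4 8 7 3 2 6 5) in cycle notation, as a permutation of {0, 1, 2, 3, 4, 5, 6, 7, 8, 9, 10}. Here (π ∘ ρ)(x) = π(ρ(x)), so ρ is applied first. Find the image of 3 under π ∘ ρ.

0

ρ(3) = 2, then π(2) = 0; composing gives (π ∘ ρ)(3) = 0.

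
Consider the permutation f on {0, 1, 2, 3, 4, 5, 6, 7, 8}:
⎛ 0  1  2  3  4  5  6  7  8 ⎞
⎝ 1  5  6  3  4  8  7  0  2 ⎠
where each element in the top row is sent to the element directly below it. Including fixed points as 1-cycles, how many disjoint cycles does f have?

The cycle decomposition is (0 1 5 8 2 6 7)(3)(4), which has 3 cycles (counting 1-cycles).

3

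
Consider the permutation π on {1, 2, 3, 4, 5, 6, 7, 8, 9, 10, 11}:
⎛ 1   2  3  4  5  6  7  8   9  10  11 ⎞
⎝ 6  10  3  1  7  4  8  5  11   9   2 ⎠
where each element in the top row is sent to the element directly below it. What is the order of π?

12

Decomposing into disjoint cycles gives cycle lengths 4, 3, 3, 1.
The order of π is the least common multiple of its cycle lengths: lcm(4, 3, 3) = 12.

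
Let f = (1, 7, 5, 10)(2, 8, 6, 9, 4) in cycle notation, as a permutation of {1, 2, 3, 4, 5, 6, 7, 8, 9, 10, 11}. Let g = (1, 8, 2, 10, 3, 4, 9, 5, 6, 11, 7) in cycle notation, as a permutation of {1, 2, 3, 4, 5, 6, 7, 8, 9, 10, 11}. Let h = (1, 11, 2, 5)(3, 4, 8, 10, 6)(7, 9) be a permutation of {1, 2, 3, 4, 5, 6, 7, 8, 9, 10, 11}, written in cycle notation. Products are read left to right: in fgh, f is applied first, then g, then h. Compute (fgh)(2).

5

Chase 2: f(2) = 8; g(8) = 2; h(2) = 5. Hence (fgh)(2) = 5.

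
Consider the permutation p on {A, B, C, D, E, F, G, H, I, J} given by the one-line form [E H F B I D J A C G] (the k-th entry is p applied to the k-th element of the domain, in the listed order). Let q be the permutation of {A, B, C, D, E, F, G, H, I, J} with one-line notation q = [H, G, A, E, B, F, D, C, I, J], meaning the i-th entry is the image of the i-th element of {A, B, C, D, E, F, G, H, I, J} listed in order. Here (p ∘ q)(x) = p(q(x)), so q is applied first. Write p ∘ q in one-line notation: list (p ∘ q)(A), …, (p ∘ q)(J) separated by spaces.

A J E I H D B F C G

For each element, apply q then p: A → H → A; B → G → J; C → A → E; D → E → I; E → B → H; F → F → D; G → D → B; H → C → F; I → I → C; J → J → G.
Collecting the images, p ∘ q = [A J E I H D B F C G].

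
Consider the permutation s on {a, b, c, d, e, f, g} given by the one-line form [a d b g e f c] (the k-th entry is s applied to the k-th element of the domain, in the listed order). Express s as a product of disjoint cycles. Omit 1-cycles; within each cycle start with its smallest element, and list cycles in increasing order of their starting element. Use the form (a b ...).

(b d g c)

From b: b → d → g → c → b, closing the cycle (b d g c).
Continuing from each remaining unvisited element yields (b d g c).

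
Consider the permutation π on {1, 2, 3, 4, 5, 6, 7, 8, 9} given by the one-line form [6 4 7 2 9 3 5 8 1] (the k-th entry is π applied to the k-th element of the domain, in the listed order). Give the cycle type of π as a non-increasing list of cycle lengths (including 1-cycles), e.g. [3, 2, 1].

[6, 2, 1]

The disjoint cycles are (1 6 3 7 5 9)(2 4)(8), with lengths 6, 2, 1 in non-increasing order.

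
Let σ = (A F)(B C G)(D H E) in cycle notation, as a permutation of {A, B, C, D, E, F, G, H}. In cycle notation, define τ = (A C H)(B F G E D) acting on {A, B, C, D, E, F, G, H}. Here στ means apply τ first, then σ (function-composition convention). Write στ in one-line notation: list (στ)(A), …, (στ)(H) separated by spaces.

For each element, apply τ then σ: A → C → G; B → F → A; C → H → E; D → B → C; E → D → H; F → G → B; G → E → D; H → A → F.
So στ in one-line form is G A E C H B D F.

G A E C H B D F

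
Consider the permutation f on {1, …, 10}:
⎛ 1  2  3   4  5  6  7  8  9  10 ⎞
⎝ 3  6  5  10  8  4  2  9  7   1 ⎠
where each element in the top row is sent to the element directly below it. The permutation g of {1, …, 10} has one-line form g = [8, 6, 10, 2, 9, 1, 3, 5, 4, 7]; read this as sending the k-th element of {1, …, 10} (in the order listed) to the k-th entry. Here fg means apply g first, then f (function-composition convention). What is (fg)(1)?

g(1) = 8, then f(8) = 9; composing gives (fg)(1) = 9.

9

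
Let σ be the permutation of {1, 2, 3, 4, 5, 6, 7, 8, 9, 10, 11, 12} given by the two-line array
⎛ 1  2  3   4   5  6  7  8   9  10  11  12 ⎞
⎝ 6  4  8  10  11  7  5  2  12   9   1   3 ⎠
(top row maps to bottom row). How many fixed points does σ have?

No element satisfies σ(x) = x, so there are 0 fixed points.

0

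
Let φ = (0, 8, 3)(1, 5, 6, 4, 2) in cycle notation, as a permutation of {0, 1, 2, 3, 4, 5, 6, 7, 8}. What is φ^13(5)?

2

5 lies in the 5-cycle (1, 5, 6, 4, 2).
Powers repeat with period 5 on this cycle, and 13 mod 5 = 3, so φ^13(5) = φ^3(5).
Stepping 3 places around the cycle: 5 → 6 → 4 → 2.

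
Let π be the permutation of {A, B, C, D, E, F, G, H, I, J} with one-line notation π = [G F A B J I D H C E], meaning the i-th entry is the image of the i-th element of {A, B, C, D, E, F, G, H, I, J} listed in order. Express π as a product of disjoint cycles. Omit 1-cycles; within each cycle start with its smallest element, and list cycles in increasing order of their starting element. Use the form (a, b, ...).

Start at A and follow images: A → G → D → B → F → I → C → A, giving the cycle (A, G, D, B, F, I, C).
Repeating from the next unused element and collecting all non-trivial cycles gives (A, G, D, B, F, I, C)(E, J).

(A, G, D, B, F, I, C)(E, J)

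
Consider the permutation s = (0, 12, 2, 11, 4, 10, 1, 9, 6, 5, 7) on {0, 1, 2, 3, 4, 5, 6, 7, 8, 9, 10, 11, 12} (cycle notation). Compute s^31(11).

11 lies in the 11-cycle (0, 12, 2, 11, 4, 10, 1, 9, 6, 5, 7).
Powers repeat with period 11 on this cycle, and 31 mod 11 = 9, so s^31(11) = s^9(11).
Stepping 9 places around the cycle: 11 → 4 → 10 → 1 → 9 → 6 → 5 → 7 → 0 → 12.

12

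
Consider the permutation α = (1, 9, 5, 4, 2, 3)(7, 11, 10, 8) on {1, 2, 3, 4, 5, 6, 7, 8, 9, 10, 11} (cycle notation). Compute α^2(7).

10

7 lies in the 4-cycle (7, 11, 10, 8).
Advancing 2 steps from 7: 7 → 11 → 10.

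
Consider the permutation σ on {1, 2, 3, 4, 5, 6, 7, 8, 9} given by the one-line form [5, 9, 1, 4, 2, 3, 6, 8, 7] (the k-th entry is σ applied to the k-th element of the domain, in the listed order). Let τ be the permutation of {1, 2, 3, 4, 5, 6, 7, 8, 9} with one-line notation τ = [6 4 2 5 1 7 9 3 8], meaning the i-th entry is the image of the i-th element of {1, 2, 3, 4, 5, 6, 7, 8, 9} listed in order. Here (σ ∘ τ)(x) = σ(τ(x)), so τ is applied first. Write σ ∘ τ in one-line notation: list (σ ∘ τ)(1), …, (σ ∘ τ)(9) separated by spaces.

(σ ∘ τ)(x) = σ(τ(x)). Computing each image: σ(τ(1)) = σ(6) = 3, σ(τ(2)) = σ(4) = 4, σ(τ(3)) = σ(2) = 9, σ(τ(4)) = σ(5) = 2, σ(τ(5)) = σ(1) = 5, σ(τ(6)) = σ(7) = 6, σ(τ(7)) = σ(9) = 7, σ(τ(8)) = σ(3) = 1, σ(τ(9)) = σ(8) = 8.
Hence σ ∘ τ = [3 4 9 2 5 6 7 1 8].

3 4 9 2 5 6 7 1 8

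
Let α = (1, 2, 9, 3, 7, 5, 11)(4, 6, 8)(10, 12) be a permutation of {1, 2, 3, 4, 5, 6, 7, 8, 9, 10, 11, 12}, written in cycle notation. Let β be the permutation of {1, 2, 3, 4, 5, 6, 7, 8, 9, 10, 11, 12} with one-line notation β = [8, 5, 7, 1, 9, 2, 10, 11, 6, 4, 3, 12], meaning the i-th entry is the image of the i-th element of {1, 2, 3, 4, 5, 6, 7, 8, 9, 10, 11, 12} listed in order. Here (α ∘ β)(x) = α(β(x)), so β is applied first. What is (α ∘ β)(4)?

β(4) = 1, then α(1) = 2; composing gives (α ∘ β)(4) = 2.

2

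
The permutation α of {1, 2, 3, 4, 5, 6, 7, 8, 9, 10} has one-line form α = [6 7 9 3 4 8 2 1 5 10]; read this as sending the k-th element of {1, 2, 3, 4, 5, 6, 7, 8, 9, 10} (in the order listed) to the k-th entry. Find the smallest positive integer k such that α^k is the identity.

12

Writing α as disjoint cycles, the cycle lengths are 4, 3, 2, 1.
The order of α is the least common multiple of its cycle lengths: lcm(4, 3, 2) = 12.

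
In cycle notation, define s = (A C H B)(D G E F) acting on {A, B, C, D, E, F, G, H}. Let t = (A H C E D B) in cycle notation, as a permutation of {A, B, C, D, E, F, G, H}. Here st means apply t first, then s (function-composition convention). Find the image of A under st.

t(A) = H, then s(H) = B; composing gives (st)(A) = B.

B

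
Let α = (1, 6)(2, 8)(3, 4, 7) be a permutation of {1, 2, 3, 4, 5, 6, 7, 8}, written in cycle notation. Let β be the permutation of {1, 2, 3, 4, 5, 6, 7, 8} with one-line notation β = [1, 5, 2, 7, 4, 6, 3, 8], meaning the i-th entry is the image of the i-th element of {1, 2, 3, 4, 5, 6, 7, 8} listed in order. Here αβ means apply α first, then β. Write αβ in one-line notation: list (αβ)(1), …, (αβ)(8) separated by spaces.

For each element, apply α then β: 1 → 6 → 6; 2 → 8 → 8; 3 → 4 → 7; 4 → 7 → 3; 5 → 5 → 4; 6 → 1 → 1; 7 → 3 → 2; 8 → 2 → 5.
So αβ in one-line form is 6 8 7 3 4 1 2 5.

6 8 7 3 4 1 2 5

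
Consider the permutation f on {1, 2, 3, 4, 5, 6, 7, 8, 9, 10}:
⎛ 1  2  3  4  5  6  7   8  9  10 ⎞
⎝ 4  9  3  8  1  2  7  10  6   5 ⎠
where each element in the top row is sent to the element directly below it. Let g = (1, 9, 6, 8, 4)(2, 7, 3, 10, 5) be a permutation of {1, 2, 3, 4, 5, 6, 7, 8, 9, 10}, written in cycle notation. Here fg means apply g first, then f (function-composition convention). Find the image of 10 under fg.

1

(fg)(10) = f(g(10)). g(10) = 5, then f(5) = 1. So (fg)(10) = 1.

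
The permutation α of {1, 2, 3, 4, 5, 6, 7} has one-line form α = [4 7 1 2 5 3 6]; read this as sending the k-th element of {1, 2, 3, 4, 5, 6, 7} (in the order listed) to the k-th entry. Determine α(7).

6

7 is element number 7 of the domain, and entry number 7 of the one-line form is 6, so α(7) = 6.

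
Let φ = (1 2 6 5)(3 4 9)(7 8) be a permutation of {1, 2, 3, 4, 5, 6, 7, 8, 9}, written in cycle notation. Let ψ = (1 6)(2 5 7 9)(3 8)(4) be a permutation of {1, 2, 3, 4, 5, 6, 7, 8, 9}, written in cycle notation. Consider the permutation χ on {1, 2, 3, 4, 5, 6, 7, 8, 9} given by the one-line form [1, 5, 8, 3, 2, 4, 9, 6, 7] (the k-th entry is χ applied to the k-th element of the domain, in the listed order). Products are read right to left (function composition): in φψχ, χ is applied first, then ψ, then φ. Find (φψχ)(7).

(φψχ)(7) = φ(ψ(χ(7))). χ(7) = 9, then ψ(9) = 2, then φ(2) = 6, so the result is 6.

6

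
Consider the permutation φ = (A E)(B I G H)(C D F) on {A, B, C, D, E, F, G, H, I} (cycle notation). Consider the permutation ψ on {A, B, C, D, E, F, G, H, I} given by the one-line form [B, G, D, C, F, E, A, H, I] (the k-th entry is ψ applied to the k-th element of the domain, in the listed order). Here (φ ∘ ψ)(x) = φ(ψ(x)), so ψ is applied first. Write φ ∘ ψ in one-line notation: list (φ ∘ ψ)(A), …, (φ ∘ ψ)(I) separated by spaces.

I H F D C A E B G

(φ ∘ ψ)(x) = φ(ψ(x)). Computing each image: φ(ψ(A)) = φ(B) = I, φ(ψ(B)) = φ(G) = H, φ(ψ(C)) = φ(D) = F, φ(ψ(D)) = φ(C) = D, φ(ψ(E)) = φ(F) = C, φ(ψ(F)) = φ(E) = A, φ(ψ(G)) = φ(A) = E, φ(ψ(H)) = φ(H) = B, φ(ψ(I)) = φ(I) = G.
Hence φ ∘ ψ = [I H F D C A E B G].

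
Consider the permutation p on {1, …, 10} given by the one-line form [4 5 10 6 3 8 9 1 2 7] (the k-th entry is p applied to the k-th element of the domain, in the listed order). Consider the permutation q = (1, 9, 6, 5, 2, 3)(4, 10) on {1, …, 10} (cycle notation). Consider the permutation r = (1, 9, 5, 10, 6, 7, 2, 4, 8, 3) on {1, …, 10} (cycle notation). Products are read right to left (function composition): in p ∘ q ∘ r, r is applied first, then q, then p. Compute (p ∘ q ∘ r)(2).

7

Apply the permutations in order: r(2) = 4, then q(4) = 10, then p(10) = 7. So (p ∘ q ∘ r)(2) = 7.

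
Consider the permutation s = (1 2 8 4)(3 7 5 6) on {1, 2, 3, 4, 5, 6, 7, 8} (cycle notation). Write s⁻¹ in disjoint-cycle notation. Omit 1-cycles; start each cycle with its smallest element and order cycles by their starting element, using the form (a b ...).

The inverse reverses each cycle.
Reversing each cycle of s and rotating so the smallest element leads gives (1 4 8 2)(3 6 5 7).

(1 4 8 2)(3 6 5 7)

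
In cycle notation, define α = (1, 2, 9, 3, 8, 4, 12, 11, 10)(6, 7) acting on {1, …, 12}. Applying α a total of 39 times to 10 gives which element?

10 lies in the 9-cycle (1, 2, 9, 3, 8, 4, 12, 11, 10).
Powers repeat with period 9 on this cycle, and 39 mod 9 = 3, so α^39(10) = α^3(10).
Advancing 3 steps from 10: 10 → 1 → 2 → 9.

9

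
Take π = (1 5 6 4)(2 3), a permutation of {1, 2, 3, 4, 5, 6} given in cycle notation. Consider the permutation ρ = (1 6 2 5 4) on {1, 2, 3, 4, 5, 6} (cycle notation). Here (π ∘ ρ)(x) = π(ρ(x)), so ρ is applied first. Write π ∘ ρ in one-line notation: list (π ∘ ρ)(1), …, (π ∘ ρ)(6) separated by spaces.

4 6 2 5 1 3

For each element, apply ρ then π: 1 → 6 → 4; 2 → 5 → 6; 3 → 3 → 2; 4 → 1 → 5; 5 → 4 → 1; 6 → 2 → 3.
So π ∘ ρ in one-line form is 4 6 2 5 1 3.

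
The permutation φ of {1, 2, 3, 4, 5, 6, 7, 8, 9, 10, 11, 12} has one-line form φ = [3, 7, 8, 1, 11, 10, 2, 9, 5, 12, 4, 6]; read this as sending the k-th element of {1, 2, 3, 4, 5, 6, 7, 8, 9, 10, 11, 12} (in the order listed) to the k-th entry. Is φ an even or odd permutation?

odd

In disjoint-cycle form the cycle lengths are 7, 3, 2.
A cycle of length ℓ contributes ℓ−1 transpositions, so φ is a product of 6 + 2 + 1 = 9 transpositions — odd.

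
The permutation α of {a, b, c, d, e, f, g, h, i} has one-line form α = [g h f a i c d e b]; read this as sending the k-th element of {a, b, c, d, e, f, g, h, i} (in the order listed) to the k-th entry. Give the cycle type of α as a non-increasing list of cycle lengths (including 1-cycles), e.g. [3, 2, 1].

The disjoint cycles are (a, g, d)(b, h, e, i)(c, f), with lengths 4, 3, 2 in non-increasing order.

[4, 3, 2]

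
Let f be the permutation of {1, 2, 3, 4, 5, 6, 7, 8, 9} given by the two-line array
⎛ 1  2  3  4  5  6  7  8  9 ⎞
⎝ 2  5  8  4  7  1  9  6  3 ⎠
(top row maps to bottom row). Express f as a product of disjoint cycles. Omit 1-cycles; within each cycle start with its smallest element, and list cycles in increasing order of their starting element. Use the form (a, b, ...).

From 1: 1 → 2 → 5 → 7 → 9 → 3 → 8 → 6 → 1, closing the cycle (1, 2, 5, 7, 9, 3, 8, 6).
Repeating from the next unused element and collecting all non-trivial cycles gives (1, 2, 5, 7, 9, 3, 8, 6).

(1, 2, 5, 7, 9, 3, 8, 6)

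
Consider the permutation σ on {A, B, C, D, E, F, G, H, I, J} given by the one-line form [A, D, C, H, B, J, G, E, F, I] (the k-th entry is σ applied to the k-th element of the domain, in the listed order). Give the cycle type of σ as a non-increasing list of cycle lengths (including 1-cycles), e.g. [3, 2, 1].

The disjoint cycles are (A)(B, D, H, E)(C)(F, J, I)(G), with lengths 4, 3, 1, 1, 1 in non-increasing order.

[4, 3, 1, 1, 1]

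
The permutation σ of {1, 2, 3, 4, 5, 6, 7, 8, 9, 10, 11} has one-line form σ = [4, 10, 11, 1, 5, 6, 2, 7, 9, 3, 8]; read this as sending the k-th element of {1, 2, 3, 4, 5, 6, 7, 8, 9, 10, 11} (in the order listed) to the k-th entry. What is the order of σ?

The disjoint-cycle form of σ has cycle lengths 6, 2, 1, 1, 1.
The order of σ is the least common multiple of its cycle lengths: lcm(6, 2) = 6.

6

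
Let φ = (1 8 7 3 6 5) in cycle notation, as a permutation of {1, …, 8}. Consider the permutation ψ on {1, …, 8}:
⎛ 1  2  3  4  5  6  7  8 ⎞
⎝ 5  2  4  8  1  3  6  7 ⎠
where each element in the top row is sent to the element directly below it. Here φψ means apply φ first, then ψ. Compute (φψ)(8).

6

First apply φ: φ(8) = 7, then ψ(7) = 6. Thus (φψ)(8) = 6.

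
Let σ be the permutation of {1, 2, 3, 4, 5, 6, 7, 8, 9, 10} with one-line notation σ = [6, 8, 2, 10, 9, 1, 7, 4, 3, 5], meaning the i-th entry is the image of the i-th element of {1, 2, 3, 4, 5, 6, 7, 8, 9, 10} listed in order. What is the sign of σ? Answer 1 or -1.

In disjoint-cycle form the cycle lengths are 7, 2, 1.
A cycle is odd iff its length is even; σ has 1 even-length cycle, so sgn(σ) = (−1)^1 and σ is odd.

-1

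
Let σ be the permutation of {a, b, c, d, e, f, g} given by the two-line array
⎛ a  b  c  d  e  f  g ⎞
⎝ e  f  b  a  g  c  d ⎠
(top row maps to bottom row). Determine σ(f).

The entry below f in the array is c, so σ(f) = c.

c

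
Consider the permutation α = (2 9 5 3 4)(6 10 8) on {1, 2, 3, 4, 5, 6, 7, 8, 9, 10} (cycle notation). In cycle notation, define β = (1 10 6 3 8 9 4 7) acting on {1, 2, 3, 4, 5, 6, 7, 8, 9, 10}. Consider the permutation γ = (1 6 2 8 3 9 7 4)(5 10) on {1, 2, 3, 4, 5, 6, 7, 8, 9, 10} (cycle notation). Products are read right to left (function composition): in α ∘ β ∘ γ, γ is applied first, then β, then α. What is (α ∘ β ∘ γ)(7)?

7

(α ∘ β ∘ γ)(7) = α(β(γ(7))). γ(7) = 4, then β(4) = 7, then α(7) = 7, so the result is 7.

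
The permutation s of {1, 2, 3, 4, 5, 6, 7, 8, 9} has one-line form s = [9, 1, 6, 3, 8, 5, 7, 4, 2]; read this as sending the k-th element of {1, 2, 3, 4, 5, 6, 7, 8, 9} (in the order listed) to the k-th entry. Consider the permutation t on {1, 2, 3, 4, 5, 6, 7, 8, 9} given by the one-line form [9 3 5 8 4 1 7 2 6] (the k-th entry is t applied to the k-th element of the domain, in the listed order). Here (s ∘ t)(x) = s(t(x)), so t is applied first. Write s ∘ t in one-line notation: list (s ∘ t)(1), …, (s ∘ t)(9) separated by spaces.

2 6 8 4 3 9 7 1 5

Chase each element through t then s: 1 → 9 → 2; 2 → 3 → 6; 3 → 5 → 8; 4 → 8 → 4; 5 → 4 → 3; 6 → 1 → 9; 7 → 7 → 7; 8 → 2 → 1; 9 → 6 → 5.
Collecting the images, s ∘ t = [2 6 8 4 3 9 7 1 5].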